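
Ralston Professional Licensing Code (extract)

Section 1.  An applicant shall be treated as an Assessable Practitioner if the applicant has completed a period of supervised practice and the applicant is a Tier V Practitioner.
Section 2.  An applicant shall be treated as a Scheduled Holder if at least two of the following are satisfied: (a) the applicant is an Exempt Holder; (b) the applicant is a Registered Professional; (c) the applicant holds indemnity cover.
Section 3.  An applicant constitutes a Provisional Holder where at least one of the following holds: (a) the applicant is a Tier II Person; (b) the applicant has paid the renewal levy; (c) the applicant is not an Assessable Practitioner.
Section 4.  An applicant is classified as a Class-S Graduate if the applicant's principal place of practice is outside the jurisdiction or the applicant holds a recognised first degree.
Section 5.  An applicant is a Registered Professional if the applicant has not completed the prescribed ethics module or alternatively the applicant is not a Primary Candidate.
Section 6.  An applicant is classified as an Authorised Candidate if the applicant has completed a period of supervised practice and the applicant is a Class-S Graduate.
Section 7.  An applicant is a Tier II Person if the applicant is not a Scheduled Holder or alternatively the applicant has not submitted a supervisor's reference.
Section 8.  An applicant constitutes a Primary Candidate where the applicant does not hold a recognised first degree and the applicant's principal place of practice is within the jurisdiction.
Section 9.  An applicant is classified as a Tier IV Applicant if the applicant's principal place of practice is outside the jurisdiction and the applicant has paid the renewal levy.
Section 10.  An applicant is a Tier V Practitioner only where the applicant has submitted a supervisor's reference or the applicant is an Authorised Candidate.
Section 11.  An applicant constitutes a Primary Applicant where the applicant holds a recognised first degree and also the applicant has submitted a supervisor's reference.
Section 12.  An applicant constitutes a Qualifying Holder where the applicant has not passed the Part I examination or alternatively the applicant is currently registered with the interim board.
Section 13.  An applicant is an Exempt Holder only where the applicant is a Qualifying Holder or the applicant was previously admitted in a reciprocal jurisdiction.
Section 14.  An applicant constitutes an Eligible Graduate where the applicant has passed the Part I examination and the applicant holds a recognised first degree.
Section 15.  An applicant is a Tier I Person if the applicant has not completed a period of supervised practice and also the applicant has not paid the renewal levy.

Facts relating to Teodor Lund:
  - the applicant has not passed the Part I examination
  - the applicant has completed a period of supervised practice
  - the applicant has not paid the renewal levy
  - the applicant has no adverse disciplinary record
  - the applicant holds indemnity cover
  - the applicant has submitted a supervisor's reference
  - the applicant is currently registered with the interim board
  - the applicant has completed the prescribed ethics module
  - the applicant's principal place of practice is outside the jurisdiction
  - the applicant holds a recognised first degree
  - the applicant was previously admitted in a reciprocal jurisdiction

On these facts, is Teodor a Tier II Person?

section 12 — Qualifying Holder: [the applicant has not passed the Part I examination? yes] OR [the applicant is currently registered with the interim board? yes] → satisfied.
section 13 — Exempt Holder: [Qualifying Holder (section 12)? yes] OR [the applicant was previously admitted in a reciprocal jurisdiction? yes] → satisfied.
section 8 — Primary Candidate: [the applicant does not hold a recognised first degree? no] AND [the applicant's principal place of practice is within the jurisdiction? no] → not satisfied.
section 5 — Registered Professional: [the applicant has not completed the prescribed ethics module? no] OR [not a Primary Candidate (section 8)? yes] → satisfied.
section 2 — Scheduled Holder: Exempt Holder (section 13)? yes; Registered Professional (section 5)? yes; the applicant holds indemnity cover? yes — 3 of 3 hold (need ≥2) → satisfied.
section 7 — Tier II Person: [not a Scheduled Holder (section 2)? no] OR [the applicant has not submitted a supervisor's reference? no] → not satisfied.

No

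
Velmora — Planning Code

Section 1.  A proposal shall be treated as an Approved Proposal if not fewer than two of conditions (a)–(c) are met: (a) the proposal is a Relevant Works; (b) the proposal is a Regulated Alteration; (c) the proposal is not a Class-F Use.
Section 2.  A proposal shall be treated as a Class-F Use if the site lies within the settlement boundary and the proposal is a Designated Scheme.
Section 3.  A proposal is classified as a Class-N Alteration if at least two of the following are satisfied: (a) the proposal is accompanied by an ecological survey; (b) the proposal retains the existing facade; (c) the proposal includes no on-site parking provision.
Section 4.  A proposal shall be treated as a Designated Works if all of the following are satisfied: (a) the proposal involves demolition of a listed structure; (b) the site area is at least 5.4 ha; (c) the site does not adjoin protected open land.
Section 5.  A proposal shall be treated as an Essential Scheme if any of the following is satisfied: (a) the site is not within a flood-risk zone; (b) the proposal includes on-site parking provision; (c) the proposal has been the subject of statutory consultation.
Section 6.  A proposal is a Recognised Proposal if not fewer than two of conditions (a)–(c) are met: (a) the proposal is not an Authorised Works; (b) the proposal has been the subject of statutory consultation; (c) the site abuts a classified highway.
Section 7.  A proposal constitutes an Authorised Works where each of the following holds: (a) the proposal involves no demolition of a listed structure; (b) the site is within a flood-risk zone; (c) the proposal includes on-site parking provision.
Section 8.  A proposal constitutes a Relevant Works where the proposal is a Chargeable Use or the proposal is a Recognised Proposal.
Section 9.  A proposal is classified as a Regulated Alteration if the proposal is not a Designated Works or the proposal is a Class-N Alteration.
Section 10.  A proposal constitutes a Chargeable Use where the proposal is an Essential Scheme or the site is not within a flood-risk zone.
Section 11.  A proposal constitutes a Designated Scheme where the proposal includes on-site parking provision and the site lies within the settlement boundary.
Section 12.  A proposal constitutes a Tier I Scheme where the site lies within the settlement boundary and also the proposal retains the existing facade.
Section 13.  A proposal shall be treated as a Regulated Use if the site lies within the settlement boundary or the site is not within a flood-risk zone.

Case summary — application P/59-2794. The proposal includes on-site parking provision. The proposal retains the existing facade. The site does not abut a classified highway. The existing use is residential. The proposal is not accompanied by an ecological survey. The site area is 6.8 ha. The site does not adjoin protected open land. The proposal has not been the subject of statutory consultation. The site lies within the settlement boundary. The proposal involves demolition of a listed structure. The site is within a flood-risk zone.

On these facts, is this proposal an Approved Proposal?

section 5 — Essential Scheme: [the site is not within a flood-risk zone? no] OR [the proposal includes on-site parking provision? yes] OR [the proposal has been the subject of statutory consultation? no] → satisfied.
section 10 — Chargeable Use: [Essential Scheme (section 5)? yes] OR [the site is not within a flood-risk zone? no] → satisfied.
section 7 — Authorised Works: [the proposal involves no demolition of a listed structure? no] AND [the site is within a flood-risk zone? yes] AND [the proposal includes on-site parking provision? yes] → not satisfied.
section 6 — Recognised Proposal: not an Authorised Works (section 7)? yes; the proposal has been the subject of statutory consultation? no; the site abuts a classified highway? no — 1 of 3 hold (need ≥2) → not satisfied.
section 8 — Relevant Works: [Chargeable Use (section 10)? yes] OR [Recognised Proposal (section 6)? no] → satisfied.
section 4 — Designated Works: [the proposal involves demolition of a listed structure? yes] AND [site area: 6.8 ha ≥ 5.4 ha? yes] AND [the site does not adjoin protected open land? yes] → satisfied.
section 3 — Class-N Alteration: the proposal is accompanied by an ecological survey? no; the proposal retains the existing facade? yes; the proposal includes no on-site parking provision? no — 1 of 3 hold (need ≥2) → not satisfied.
section 9 — Regulated Alteration: [not a Designated Works (section 4)? no] OR [Class-N Alteration (section 3)? no] → not satisfied.
section 11 — Designated Scheme: [the proposal includes on-site parking provision? yes] AND [the site lies within the settlement boundary? yes] → satisfied.
section 2 — Class-F Use: [the site lies within the settlement boundary? yes] AND [Designated Scheme (section 11)? yes] → satisfied.
section 1 — Approved Proposal: Relevant Works (section 8)? yes; Regulated Alteration (section 9)? no; not a Class-F Use (section 2)? no — 1 of 3 hold (need ≥2) → not satisfied.

No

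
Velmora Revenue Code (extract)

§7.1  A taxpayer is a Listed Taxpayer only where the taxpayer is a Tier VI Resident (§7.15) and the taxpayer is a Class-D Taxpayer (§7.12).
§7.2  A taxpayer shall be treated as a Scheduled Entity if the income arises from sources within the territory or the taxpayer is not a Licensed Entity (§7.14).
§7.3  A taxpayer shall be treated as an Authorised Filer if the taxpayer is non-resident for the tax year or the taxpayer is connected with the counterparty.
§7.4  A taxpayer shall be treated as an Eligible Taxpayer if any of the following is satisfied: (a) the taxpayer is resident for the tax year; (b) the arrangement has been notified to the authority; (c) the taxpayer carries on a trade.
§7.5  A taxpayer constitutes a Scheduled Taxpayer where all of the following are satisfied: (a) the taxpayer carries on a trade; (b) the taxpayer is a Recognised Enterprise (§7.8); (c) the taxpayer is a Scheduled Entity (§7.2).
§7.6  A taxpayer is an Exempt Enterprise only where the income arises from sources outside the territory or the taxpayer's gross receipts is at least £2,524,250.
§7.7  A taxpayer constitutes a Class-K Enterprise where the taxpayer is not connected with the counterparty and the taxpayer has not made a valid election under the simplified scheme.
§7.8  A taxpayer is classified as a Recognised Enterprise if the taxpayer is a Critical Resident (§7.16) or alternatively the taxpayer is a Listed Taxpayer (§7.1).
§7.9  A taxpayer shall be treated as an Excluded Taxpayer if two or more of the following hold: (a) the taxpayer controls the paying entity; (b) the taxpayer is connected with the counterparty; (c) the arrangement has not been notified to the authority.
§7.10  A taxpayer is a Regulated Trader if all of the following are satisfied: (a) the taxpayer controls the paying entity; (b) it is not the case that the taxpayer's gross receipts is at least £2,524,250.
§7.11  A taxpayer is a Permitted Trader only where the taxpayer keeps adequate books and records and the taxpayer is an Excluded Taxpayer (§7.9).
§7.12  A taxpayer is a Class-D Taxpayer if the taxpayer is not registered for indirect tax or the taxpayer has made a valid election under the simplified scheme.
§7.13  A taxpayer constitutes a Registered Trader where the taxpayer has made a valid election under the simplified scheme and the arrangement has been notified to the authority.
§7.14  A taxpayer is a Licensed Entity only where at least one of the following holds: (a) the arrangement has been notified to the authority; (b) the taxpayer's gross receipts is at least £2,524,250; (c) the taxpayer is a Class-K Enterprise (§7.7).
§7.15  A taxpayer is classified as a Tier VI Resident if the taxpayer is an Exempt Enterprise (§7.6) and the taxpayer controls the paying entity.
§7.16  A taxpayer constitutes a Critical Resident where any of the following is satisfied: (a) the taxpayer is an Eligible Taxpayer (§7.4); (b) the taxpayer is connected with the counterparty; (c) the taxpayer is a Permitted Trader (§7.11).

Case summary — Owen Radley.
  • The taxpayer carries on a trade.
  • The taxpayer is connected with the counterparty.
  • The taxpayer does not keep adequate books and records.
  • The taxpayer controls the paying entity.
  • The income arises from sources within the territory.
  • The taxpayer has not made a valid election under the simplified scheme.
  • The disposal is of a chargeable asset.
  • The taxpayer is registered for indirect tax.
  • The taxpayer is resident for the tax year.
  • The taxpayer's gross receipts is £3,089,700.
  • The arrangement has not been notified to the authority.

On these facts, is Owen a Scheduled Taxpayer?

Under §7.4: the taxpayer is resident for the tax year? yes; or the arrangement has been notified to the authority? no; or the taxpayer carries on a trade? yes. So the taxpayer is an Eligible Taxpayer.
Under §7.9: the taxpayer controls the paying entity? yes; the taxpayer is connected with the counterparty? yes; the arrangement has not been notified to the authority? yes — 3 of 3 hold (need ≥2) → satisfied.
Under §7.11: the taxpayer keeps adequate books and records? no; and Excluded Taxpayer (§7.9)? yes. So the taxpayer is not a Permitted Trader.
Under §7.16: Eligible Taxpayer (§7.4)? yes; or the taxpayer is connected with the counterparty? yes; or Permitted Trader (§7.11)? no. So the taxpayer is a Critical Resident.
Under §7.6: the income arises from sources outside the territory? no; or taxpayer's gross receipts: £3,089,700 ≥ £2,524,250? yes. So the taxpayer is an Exempt Enterprise.
Under §7.15: Exempt Enterprise (§7.6)? yes; and the taxpayer controls the paying entity? yes. So the taxpayer is a Tier VI Resident.
Under §7.12: the taxpayer is not registered for indirect tax? no; or the taxpayer has made a valid election under the simplified scheme? no. So the taxpayer is not a Class-D Taxpayer.
Under §7.1: Tier VI Resident (§7.15)? yes; and Class-D Taxpayer (§7.12)? no. So the taxpayer is not a Listed Taxpayer.
Under §7.8: Critical Resident (§7.16)? yes; or Listed Taxpayer (§7.1)? no. So the taxpayer is a Recognised Enterprise.
Under §7.7: the taxpayer is not connected with the counterparty? no; and the taxpayer has not made a valid election under the simplified scheme? yes. So the taxpayer is not a Class-K Enterprise.
Under §7.14: the arrangement has been notified to the authority? no; or taxpayer's gross receipts: £3,089,700 ≥ £2,524,250? yes; or Class-K Enterprise (§7.7)? no. So the taxpayer is a Licensed Entity.
Under §7.2: the income arises from sources within the territory? yes; or not a Licensed Entity (§7.14)? no. So the taxpayer is a Scheduled Entity.
Under §7.5: the taxpayer carries on a trade? yes; and Recognised Enterprise (§7.8)? yes; and Scheduled Entity (§7.2)? yes. So the taxpayer is a Scheduled Taxpayer.

Yes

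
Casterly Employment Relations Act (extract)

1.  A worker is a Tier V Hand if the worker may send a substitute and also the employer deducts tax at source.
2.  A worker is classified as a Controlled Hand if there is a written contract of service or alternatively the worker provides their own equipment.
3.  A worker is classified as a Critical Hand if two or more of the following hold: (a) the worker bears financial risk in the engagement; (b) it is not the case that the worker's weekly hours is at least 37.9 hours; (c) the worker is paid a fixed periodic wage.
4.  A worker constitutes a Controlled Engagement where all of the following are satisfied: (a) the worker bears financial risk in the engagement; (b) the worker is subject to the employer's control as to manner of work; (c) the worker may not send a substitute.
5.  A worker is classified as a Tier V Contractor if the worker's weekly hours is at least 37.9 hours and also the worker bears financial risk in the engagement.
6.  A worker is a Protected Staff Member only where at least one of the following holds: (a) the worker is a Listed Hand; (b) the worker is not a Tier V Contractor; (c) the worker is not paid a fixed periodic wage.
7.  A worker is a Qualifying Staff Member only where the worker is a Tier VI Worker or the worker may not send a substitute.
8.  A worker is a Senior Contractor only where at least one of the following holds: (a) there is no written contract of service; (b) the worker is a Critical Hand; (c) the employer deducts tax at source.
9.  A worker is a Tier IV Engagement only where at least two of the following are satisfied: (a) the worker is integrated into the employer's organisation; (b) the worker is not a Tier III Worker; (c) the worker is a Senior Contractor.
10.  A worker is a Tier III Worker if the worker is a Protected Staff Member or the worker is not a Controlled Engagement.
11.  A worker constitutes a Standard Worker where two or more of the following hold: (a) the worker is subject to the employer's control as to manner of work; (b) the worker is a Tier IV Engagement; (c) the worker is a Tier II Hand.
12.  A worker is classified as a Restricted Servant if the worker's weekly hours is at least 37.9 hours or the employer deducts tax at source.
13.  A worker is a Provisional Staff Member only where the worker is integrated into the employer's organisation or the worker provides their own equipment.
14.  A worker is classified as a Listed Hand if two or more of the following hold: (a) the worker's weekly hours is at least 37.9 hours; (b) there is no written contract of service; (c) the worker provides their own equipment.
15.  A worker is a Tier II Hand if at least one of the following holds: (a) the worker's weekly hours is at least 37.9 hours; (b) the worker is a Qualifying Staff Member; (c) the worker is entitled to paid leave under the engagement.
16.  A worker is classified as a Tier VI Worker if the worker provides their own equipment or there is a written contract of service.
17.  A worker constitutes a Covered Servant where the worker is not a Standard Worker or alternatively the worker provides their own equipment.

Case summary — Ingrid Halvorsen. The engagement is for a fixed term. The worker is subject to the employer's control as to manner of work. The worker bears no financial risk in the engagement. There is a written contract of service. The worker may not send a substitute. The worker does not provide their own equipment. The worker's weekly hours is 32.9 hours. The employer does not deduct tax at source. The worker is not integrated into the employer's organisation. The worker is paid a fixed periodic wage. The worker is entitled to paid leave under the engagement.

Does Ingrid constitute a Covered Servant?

Under paragraph 14: worker's weekly hours: 32.9 hours ≥ 37.9 hours? no; there is no written contract of service? no; the worker provides their own equipment? no — 0 of 3 hold (need ≥2) → not satisfied.
Under paragraph 5: worker's weekly hours: 32.9 hours ≥ 37.9 hours? no; and the worker bears financial risk in the engagement? no. So the worker is not a Tier V Contractor.
Under paragraph 6: Listed Hand (paragraph 14)? no; or not a Tier V Contractor (paragraph 5)? yes; or the worker is not paid a fixed periodic wage? no. So the worker is a Protected Staff Member.
Under paragraph 4: the worker bears financial risk in the engagement? no; and the worker is subject to the employer's control as to manner of work? yes; and the worker may not send a substitute? yes. So the worker is not a Controlled Engagement.
Under paragraph 10: Protected Staff Member (paragraph 6)? yes; or not a Controlled Engagement (paragraph 4)? yes. So the worker is a Tier III Worker.
Under paragraph 3: the worker bears financial risk in the engagement? no; worker's weekly hours: 32.9 hours ≥ 37.9 hours? no, so negated condition yes; the worker is paid a fixed periodic wage? yes — 2 of 3 hold (need ≥2) → satisfied.
Under paragraph 8: there is no written contract of service? no; or Critical Hand (paragraph 3)? yes; or the employer deducts tax at source? no. So the worker is a Senior Contractor.
Under paragraph 9: the worker is integrated into the employer's organisation? no; not a Tier III Worker (paragraph 10)? no; Senior Contractor (paragraph 8)? yes — 1 of 3 hold (need ≥2) → not satisfied.
Under paragraph 16: the worker provides their own equipment? no; or there is a written contract of service? yes. So the worker is a Tier VI Worker.
Under paragraph 7: Tier VI Worker (paragraph 16)? yes; or the worker may not send a substitute? yes. So the worker is a Qualifying Staff Member.
Under paragraph 15: worker's weekly hours: 32.9 hours ≥ 37.9 hours? no; or Qualifying Staff Member (paragraph 7)? yes; or the worker is entitled to paid leave under the engagement? yes. So the worker is a Tier II Hand.
Under paragraph 11: the worker is subject to the employer's control as to manner of work? yes; Tier IV Engagement (paragraph 9)? no; Tier II Hand (paragraph 15)? yes — 2 of 3 hold (need ≥2) → satisfied.
Under paragraph 17: not a Standard Worker (paragraph 11)? no; or the worker provides their own equipment? no. So the worker is not a Covered Servant.

No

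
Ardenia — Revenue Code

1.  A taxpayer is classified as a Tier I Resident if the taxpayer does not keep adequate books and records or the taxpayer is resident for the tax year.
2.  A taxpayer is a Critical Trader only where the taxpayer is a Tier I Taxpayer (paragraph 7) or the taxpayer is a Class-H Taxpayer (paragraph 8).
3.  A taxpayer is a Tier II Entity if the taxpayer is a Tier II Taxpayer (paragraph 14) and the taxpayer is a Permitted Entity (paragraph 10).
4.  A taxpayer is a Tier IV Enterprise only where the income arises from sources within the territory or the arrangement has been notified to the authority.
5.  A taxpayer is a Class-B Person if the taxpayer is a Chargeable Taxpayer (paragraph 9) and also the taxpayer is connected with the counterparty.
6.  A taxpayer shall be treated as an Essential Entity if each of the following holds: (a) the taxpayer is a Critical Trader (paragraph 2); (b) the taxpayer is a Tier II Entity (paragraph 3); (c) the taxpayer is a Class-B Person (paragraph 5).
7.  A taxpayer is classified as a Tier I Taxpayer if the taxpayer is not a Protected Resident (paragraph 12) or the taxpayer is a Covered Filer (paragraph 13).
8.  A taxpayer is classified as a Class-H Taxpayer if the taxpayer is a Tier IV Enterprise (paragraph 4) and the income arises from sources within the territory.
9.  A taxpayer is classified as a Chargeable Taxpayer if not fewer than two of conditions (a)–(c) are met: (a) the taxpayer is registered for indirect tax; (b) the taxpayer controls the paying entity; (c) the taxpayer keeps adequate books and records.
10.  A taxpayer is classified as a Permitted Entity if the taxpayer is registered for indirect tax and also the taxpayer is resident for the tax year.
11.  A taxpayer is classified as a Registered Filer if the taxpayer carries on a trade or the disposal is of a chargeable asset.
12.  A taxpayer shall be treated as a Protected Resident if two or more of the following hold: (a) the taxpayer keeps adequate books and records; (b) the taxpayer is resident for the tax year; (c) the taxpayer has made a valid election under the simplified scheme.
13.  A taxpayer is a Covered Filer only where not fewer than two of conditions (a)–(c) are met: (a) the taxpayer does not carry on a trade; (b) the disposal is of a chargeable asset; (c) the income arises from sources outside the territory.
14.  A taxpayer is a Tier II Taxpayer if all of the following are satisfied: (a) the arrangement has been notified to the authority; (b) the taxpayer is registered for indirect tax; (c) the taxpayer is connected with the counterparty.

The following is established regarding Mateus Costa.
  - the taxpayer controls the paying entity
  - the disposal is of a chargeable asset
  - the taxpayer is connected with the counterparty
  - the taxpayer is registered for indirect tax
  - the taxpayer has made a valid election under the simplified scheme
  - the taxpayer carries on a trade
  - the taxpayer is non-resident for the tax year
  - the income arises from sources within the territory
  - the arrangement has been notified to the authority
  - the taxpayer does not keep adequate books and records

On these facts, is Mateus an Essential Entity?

Under paragraph 12: the taxpayer keeps adequate books and records? no; the taxpayer is resident for the tax year? no; the taxpayer has made a valid election under the simplified scheme? yes — 1 of 3 hold (need ≥2) → not satisfied.
Under paragraph 13: the taxpayer does not carry on a trade? no; the disposal is of a chargeable asset? yes; the income arises from sources outside the territory? no — 1 of 3 hold (need ≥2) → not satisfied.
Under paragraph 7: not a Protected Resident (paragraph 12)? yes; or Covered Filer (paragraph 13)? no. So the taxpayer is a Tier I Taxpayer.
Under paragraph 4: the income arises from sources within the territory? yes; or the arrangement has been notified to the authority? yes. So the taxpayer is a Tier IV Enterprise.
Under paragraph 8: Tier IV Enterprise (paragraph 4)? yes; and the income arises from sources within the territory? yes. So the taxpayer is a Class-H Taxpayer.
Under paragraph 2: Tier I Taxpayer (paragraph 7)? yes; or Class-H Taxpayer (paragraph 8)? yes. So the taxpayer is a Critical Trader.
Under paragraph 14: the arrangement has been notified to the authority? yes; and the taxpayer is registered for indirect tax? yes; and the taxpayer is connected with the counterparty? yes. So the taxpayer is a Tier II Taxpayer.
Under paragraph 10: the taxpayer is registered for indirect tax? yes; and the taxpayer is resident for the tax year? no. So the taxpayer is not a Permitted Entity.
Under paragraph 3: Tier II Taxpayer (paragraph 14)? yes; and Permitted Entity (paragraph 10)? no. So the taxpayer is not a Tier II Entity.
Under paragraph 9: the taxpayer is registered for indirect tax? yes; the taxpayer controls the paying entity? yes; the taxpayer keeps adequate books and records? no — 2 of 3 hold (need ≥2) → satisfied.
Under paragraph 5: Chargeable Taxpayer (paragraph 9)? yes; and the taxpayer is connected with the counterparty? yes. So the taxpayer is a Class-B Person.
Under paragraph 6: Critical Trader (paragraph 2)? yes; and Tier II Entity (paragraph 3)? no; and Class-B Person (paragraph 5)? yes. So the taxpayer is not an Essential Entity.

No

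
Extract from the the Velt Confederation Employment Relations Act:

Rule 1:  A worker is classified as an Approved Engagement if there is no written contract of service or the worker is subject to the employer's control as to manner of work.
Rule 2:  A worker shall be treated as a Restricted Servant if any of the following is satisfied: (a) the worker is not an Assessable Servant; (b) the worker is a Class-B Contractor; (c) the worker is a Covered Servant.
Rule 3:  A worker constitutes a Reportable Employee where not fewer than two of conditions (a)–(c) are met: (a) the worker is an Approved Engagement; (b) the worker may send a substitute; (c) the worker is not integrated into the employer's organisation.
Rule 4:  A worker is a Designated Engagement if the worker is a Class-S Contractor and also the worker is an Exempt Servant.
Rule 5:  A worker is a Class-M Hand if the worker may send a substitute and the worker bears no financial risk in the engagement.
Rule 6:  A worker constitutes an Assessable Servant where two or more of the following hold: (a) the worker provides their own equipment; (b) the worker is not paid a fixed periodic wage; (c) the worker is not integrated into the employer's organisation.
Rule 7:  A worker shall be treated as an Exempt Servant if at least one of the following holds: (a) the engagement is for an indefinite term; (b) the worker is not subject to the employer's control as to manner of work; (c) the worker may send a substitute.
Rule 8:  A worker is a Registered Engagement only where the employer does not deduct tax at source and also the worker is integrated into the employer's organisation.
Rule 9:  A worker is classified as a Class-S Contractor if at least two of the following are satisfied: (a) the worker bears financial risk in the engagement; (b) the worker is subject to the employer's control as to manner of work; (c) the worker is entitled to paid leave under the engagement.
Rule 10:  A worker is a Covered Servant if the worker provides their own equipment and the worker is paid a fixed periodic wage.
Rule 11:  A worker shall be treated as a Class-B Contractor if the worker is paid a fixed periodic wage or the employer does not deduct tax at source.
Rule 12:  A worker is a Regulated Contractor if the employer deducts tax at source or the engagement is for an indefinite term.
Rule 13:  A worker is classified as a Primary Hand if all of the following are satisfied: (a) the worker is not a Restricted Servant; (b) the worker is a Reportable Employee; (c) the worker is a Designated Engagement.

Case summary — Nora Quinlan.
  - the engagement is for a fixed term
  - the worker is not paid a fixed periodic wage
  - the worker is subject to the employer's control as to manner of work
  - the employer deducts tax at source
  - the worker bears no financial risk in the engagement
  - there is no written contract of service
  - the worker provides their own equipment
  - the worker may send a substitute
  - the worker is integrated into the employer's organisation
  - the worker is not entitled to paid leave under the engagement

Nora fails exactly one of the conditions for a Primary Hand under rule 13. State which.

Designated Engagement

rule 6 — Assessable Servant: the worker provides their own equipment? yes; the worker is not paid a fixed periodic wage? yes; the worker is not integrated into the employer's organisation? no — 2 of 3 hold (need ≥2) → satisfied.
rule 11 — Class-B Contractor: [the worker is paid a fixed periodic wage? no] OR [the employer does not deduct tax at source? no] → not satisfied.
rule 10 — Covered Servant: [the worker provides their own equipment? yes] AND [the worker is paid a fixed periodic wage? no] → not satisfied.
rule 2 — Restricted Servant: [not an Assessable Servant (rule 6)? no] OR [Class-B Contractor (rule 11)? no] OR [Covered Servant (rule 10)? no] → not satisfied.
rule 1 — Approved Engagement: [there is no written contract of service? yes] OR [the worker is subject to the employer's control as to manner of work? yes] → satisfied.
rule 3 — Reportable Employee: Approved Engagement (rule 1)? yes; the worker may send a substitute? yes; the worker is not integrated into the employer's organisation? no — 2 of 3 hold (need ≥2) → satisfied.
rule 9 — Class-S Contractor: the worker bears financial risk in the engagement? no; the worker is subject to the employer's control as to manner of work? yes; the worker is entitled to paid leave under the engagement? no — 1 of 3 hold (need ≥2) → not satisfied.
rule 7 — Exempt Servant: [the engagement is for an indefinite term? no] OR [the worker is not subject to the employer's control as to manner of work? no] OR [the worker may send a substitute? yes] → satisfied.
rule 4 — Designated Engagement: [Class-S Contractor (rule 9)? no] AND [Exempt Servant (rule 7)? yes] → not satisfied.
rule 13 — Primary Hand: [not a Restricted Servant (rule 2)? yes] AND [Reportable Employee (rule 3)? yes] AND [Designated Engagement (rule 4)? no] → not satisfied.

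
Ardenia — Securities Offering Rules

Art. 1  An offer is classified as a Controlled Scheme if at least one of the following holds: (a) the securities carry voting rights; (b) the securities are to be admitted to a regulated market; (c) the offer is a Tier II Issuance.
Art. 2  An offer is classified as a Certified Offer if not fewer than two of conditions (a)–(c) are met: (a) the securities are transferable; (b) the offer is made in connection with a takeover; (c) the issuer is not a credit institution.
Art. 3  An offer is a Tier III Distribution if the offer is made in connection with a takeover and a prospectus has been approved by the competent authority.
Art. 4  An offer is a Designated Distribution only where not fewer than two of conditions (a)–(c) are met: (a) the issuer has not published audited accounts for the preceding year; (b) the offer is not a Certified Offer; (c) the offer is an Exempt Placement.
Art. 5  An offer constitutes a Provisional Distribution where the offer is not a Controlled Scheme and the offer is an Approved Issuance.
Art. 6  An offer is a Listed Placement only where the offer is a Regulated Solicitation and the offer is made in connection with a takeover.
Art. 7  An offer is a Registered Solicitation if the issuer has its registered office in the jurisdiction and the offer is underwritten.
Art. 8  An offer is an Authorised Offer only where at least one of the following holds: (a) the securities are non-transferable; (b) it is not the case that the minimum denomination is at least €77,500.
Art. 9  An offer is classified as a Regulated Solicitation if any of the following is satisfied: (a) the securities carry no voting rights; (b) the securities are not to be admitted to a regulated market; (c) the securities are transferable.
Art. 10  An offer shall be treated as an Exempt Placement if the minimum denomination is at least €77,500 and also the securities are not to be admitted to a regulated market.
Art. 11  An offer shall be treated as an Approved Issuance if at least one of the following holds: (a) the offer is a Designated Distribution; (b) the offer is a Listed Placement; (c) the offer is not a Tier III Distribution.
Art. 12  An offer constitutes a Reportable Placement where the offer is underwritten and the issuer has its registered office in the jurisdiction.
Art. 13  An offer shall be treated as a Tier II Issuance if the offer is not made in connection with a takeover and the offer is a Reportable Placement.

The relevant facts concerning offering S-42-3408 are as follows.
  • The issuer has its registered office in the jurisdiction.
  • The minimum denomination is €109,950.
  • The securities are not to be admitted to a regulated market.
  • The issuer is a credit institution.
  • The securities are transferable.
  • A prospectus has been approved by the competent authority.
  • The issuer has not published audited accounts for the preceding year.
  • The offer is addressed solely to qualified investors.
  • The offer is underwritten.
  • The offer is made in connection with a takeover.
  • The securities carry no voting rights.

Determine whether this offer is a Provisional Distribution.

article 12 — Reportable Placement: [the offer is underwritten? yes] AND [the issuer has its registered office in the jurisdiction? yes] → satisfied.
article 13 — Tier II Issuance: [the offer is not made in connection with a takeover? no] AND [Reportable Placement (article 12)? yes] → not satisfied.
article 1 — Controlled Scheme: [the securities carry voting rights? no] OR [the securities are to be admitted to a regulated market? no] OR [Tier II Issuance (article 13)? no] → not satisfied.
article 2 — Certified Offer: the securities are transferable? yes; the offer is made in connection with a takeover? yes; the issuer is not a credit institution? no — 2 of 3 hold (need ≥2) → satisfied.
article 10 — Exempt Placement: [minimum denomination: €109,950 ≥ €77,500? yes] AND [the securities are not to be admitted to a regulated market? yes] → satisfied.
article 4 — Designated Distribution: the issuer has not published audited accounts for the preceding year? yes; not a Certified Offer (article 2)? no; Exempt Placement (article 10)? yes — 2 of 3 hold (need ≥2) → satisfied.
article 9 — Regulated Solicitation: [the securities carry no voting rights? yes] OR [the securities are not to be admitted to a regulated market? yes] OR [the securities are transferable? yes] → satisfied.
article 6 — Listed Placement: [Regulated Solicitation (article 9)? yes] AND [the offer is made in connection with a takeover? yes] → satisfied.
article 3 — Tier III Distribution: [the offer is made in connection with a takeover? yes] AND [a prospectus has been approved by the competent authority? yes] → satisfied.
article 11 — Approved Issuance: [Designated Distribution (article 4)? yes] OR [Listed Placement (article 6)? yes] OR [not a Tier III Distribution (article 3)? no] → satisfied.
article 5 — Provisional Distribution: [not a Controlled Scheme (article 1)? yes] AND [Approved Issuance (article 11)? yes] → satisfied.

Yes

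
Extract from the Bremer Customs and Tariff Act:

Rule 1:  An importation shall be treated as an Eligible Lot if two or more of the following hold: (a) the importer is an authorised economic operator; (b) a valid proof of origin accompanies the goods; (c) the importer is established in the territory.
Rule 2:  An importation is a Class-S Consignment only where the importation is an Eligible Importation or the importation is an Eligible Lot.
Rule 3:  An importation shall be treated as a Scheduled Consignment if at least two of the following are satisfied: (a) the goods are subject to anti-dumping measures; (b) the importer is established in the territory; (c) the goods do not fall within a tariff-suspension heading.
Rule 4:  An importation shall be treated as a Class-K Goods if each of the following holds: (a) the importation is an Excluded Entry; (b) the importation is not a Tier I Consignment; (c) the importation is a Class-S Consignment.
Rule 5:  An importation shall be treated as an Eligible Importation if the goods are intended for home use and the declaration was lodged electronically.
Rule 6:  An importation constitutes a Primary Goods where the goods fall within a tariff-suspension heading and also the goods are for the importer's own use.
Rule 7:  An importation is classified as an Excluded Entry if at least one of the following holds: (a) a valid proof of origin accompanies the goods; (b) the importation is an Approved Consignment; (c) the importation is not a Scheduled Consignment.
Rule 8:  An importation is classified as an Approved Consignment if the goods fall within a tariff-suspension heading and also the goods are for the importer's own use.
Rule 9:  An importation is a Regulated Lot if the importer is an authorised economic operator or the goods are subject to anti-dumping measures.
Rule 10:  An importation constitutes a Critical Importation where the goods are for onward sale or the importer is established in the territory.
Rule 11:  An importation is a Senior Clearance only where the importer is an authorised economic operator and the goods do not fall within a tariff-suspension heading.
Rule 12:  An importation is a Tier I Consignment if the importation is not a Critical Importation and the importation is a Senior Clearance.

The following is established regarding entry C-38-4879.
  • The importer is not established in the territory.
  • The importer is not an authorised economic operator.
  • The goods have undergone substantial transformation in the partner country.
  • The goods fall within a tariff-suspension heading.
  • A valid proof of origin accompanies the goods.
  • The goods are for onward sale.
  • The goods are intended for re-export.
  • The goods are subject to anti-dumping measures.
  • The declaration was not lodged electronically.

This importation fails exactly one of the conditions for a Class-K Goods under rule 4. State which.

rule 8 — Approved Consignment: [the goods fall within a tariff-suspension heading? yes] AND [the goods are for the importer's own use? no] → not satisfied.
rule 3 — Scheduled Consignment: the goods are subject to anti-dumping measures? yes; the importer is established in the territory? no; the goods do not fall within a tariff-suspension heading? no — 1 of 3 hold (need ≥2) → not satisfied.
rule 7 — Excluded Entry: [a valid proof of origin accompanies the goods? yes] OR [Approved Consignment (rule 8)? no] OR [not a Scheduled Consignment (rule 3)? yes] → satisfied.
rule 10 — Critical Importation: [the goods are for onward sale? yes] OR [the importer is established in the territory? no] → satisfied.
rule 11 — Senior Clearance: [the importer is an authorised economic operator? no] AND [the goods do not fall within a tariff-suspension heading? no] → not satisfied.
rule 12 — Tier I Consignment: [not a Critical Importation (rule 10)? no] AND [Senior Clearance (rule 11)? no] → not satisfied.
rule 5 — Eligible Importation: [the goods are intended for home use? no] AND [the declaration was lodged electronically? no] → not satisfied.
rule 1 — Eligible Lot: the importer is an authorised economic operator? no; a valid proof of origin accompanies the goods? yes; the importer is established in the territory? no — 1 of 3 hold (need ≥2) → not satisfied.
rule 2 — Class-S Consignment: [Eligible Importation (rule 5)? no] OR [Eligible Lot (rule 1)? no] → not satisfied.
rule 4 — Class-K Goods: [Excluded Entry (rule 7)? yes] AND [not a Tier I Consignment (rule 12)? yes] AND [Class-S Consignment (rule 2)? no] → not satisfied.

Class-S Consignment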